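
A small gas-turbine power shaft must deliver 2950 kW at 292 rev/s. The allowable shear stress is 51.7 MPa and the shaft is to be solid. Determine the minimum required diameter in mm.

ω = 2π·292 = 1835 rad/s, so T = P/ω = 2950×10³ / 1835 = 1608 N·m.
For a solid shaft τ_max = 16T/(πd³), so d = (16T/(π τ_allow))^(1/3) = (16·1608/(π·5.17×10^7))^(1/3) = 0.05411 m.

54.1 mm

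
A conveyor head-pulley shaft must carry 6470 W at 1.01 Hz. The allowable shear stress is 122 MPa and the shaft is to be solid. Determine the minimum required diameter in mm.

34.9 mm

ω = 2π·1.01 = 6.346 rad/s, so T = P/ω = 6470 / 6.346 = 1020 N·m.
For a solid shaft τ_max = 16T/(πd³), so d = (16T/(π τ_allow))^(1/3) = (16·1020/(π·1.22×10^8))^(1/3) = 0.03491 m.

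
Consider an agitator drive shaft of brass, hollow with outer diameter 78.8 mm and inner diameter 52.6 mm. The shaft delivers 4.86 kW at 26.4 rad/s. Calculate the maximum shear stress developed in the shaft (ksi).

0.347 ksi

ω = 26.4 rad/s, so T = P/ω = 4.86×10³ / 26.40 = 184.1 N·m.
J = π(d_o⁴ − d_i⁴)/32 = π(0.0788⁴ − 0.0526⁴)/32 = 3.034×10^-6 m⁴.
τ_max = T·r/J = 184.1 × 0.0394 / 3.034×10^-6 = 2.391×10^6 Pa.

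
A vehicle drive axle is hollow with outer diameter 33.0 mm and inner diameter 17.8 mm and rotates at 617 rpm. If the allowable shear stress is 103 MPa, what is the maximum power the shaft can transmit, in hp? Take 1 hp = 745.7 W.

J = π(d_o⁴ − d_i⁴)/32 = π(0.0330⁴ − 0.0178⁴)/32 = 1.066×10^-7 m⁴.
T_max = τ_allow·J/r = 1.03×10^8 × 1.066×10^-7 / 0.0165 = 665.3 N·m.
ω = 2π·617/60 = 64.61 rad/s, so P_max = T_max·ω = 4.298×10^4 W.

57.6 hp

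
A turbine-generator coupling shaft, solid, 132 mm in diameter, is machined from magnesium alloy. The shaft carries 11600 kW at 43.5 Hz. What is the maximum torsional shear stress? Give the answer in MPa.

ω = 2π·43.5 = 273.3 rad/s, so T = P/ω = 11600×10³ / 273.3 = 42440 N·m.
J = πd⁴/32 = π(0.132)⁴/32 = 2.981×10^-5 m⁴.
τ_max = T·r/J = 42440 × 0.0660 / 2.981×10^-5 = 9.398×10^7 Pa.

94.0 MPa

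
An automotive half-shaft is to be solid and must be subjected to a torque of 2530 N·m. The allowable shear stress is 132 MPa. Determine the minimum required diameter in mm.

For a solid shaft τ_max = 16T/(πd³), so d = (16T/(π τ_allow))^(1/3) = (16·2530/(π·1.32×10^8))^(1/3) = 0.04604 m.

46.0 mm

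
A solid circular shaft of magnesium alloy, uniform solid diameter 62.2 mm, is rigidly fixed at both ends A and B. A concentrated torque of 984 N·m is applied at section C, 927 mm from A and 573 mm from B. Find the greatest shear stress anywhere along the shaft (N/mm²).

With uniform GJ and both ends fixed, compatibility θ_AC = θ_CB gives T_A·a = T_B·b, together with T_A + T_B = T₀.
T_A = T₀·b/(a+b) = 984.0·573/1500 = 375.9 N·m; T_B = 608.1 N·m.
τ in each portion: τ_AC = 7.96×10^6 Pa, τ_CB = 1.29×10^7 Pa; maximum is in CB.
τ_max = T_CB·r/J = 608.1·0.0311/1.47×10^-6 = 1.287×10^7 Pa.

12.9 N/mm²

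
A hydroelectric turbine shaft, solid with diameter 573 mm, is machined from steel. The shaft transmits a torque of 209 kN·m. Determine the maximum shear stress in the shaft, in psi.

J = πd⁴/32 = π(0.573)⁴/32 = 0.01058 m⁴.
τ_max = T·r/J = 209000 × 0.286 / 0.01058 = 5.658×10^6 Pa.

821 psi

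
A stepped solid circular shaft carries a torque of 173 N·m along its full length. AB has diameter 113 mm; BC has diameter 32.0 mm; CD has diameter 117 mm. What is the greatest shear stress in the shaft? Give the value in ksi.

3.90 ksi

Under the same torque, τ_max = 16T/(πd³) is largest where d is smallest — segment BC (d = 32.0 mm).
τ_max = 16·173.0/(π·(0.0320)³) = 2.689×10^7 Pa.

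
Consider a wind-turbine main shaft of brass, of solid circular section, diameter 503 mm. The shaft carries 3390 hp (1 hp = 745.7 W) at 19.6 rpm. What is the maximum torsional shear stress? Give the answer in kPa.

49300 kPa

ω = 2π·19.6/60 = 2.053 rad/s, so T = P/ω = 3390×745.7 / 2.053 = 1.232e6 N·m.
J = πd⁴/32 = π(0.503)⁴/32 = 6.285×10^-3 m⁴.
τ_max = T·r/J = 1.232e6 × 0.252 / 6.285×10^-3 = 4.929×10^7 Pa.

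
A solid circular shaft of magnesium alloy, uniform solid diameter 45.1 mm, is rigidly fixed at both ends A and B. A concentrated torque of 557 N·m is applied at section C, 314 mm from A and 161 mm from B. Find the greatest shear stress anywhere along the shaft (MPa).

20.4 MPa

With uniform GJ and both ends fixed, compatibility θ_AC = θ_CB gives T_A·a = T_B·b, together with T_A + T_B = T₀.
T_A = T₀·b/(a+b) = 557.0·161/475.0 = 188.8 N·m; T_B = 368.2 N·m.
τ in each portion: τ_AC = 1.05×10^7 Pa, τ_CB = 2.04×10^7 Pa; maximum is in CB.
τ_max = T_CB·r/J = 368.2·0.0226/4.06×10^-7 = 2.044×10^7 Pa.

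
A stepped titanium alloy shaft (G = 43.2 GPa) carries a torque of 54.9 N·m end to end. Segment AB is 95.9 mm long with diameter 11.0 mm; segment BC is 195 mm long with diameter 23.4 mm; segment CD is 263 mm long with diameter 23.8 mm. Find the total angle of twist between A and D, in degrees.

5.95°

J_AB = π(0.0110)⁴/32 = 1.44×10^-9 m⁴; J_BC = π(0.0234)⁴/32 = 2.94×10^-8 m⁴; J_CD = π(0.0238)⁴/32 = 3.15×10^-8 m⁴.
θ = (T/G)·Σ L_i/J_i = (54.90/43.2×10⁹)·(0.0959/1.44×10^-9 + 0.195/2.94×10^-8 + 0.263/3.15×10^-8) = 0.1038 rad.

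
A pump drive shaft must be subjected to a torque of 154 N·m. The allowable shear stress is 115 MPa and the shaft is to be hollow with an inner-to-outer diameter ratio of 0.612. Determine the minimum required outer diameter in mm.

For a hollow shaft with d_i/d_o = 0.612: τ_max = 16T/(π d_o³ (1−k⁴)), so d_o = [16T/(π τ_allow (1−k⁴))]^(1/3) = [16·154.0/(π·1.15×10^8·0.8597)]^(1/3) = 0.01994 m.

19.9 mm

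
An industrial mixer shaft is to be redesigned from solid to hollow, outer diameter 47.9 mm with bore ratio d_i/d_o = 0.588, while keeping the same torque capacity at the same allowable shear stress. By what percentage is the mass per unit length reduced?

Equal τ_max and T ⇒ the solid shaft needs d_s³ = d_o³(1−k⁴), so d_s = 47.9·(1−0.588⁴)^(1/3) = 45.91 mm.
Area ratio A_h/A_s = d_o²(1−k²)/d_s² = (1−k²)/(1−k⁴)^(2/3) = 0.7122.
Mass saving = 1 − 0.7122 = 28.8 %.

28.8 %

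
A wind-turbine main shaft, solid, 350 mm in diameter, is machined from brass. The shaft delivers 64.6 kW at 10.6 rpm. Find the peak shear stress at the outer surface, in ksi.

1.00 ksi

ω = 2π·10.6/60 = 1.110 rad/s, so T = P/ω = 64.6×10³ / 1.110 = 58200 N·m.
J = πd⁴/32 = π(0.350)⁴/32 = 1.473×10^-3 m⁴.
τ_max = T·r/J = 58200 × 0.175 / 1.473×10^-3 = 6.913×10^6 Pa.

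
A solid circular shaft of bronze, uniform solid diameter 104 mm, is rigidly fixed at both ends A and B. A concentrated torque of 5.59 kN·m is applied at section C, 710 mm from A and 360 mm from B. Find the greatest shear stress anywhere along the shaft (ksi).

2.44 ksi

With uniform GJ and both ends fixed, compatibility θ_AC = θ_CB gives T_A·a = T_B·b, together with T_A + T_B = T₀.
T_A = T₀·b/(a+b) = 5590·360/1070 = 1881 N·m; T_B = 3709 N·m.
τ in each portion: τ_AC = 8.52×10^6 Pa, τ_CB = 1.68×10^7 Pa; maximum is in CB.
τ_max = T_CB·r/J = 3709·0.0520/1.15×10^-5 = 1.679×10^7 Pa.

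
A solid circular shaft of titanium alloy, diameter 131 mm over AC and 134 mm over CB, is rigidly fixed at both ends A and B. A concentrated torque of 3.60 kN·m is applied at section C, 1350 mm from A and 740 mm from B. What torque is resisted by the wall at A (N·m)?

1200 N·m

Compatibility: T_A·a/J_AC = T_B·b/J_CB with T_A + T_B = T₀.
J_AC = 2.89×10^-5 m⁴, J_CB = 3.17×10^-5 m⁴, so T_A = T₀·(J_AC/a)/((J_AC/a)+(J_CB/b)) = 1201 N·m, T_B = 2399 N·m.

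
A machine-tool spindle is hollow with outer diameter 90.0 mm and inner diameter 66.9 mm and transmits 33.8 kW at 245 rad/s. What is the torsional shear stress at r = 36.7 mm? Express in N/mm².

ω = 245 rad/s, so T = P/ω = 33.8×10³ / 245.0 = 138.0 N·m.
J = π(d_o⁴ − d_i⁴)/32 = π(0.0900⁴ − 0.0669⁴)/32 = 4.475×10^-6 m⁴.
Shear stress varies linearly with radius: τ = T·r/J = 138.0 × 0.0367 / 4.475×10^-6 = 1.131×10^6 Pa.

1.13 N/mm²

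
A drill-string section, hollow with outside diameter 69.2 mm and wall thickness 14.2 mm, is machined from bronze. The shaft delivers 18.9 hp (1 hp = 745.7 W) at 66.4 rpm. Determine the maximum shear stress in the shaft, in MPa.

35.4 MPa

ω = 2π·66.4/60 = 6.953 rad/s, so T = P/ω = 18.9×745.7 / 6.953 = 2027 N·m.
J = π(d_o⁴ − d_i⁴)/32 = π(0.0692⁴ − 0.0408⁴)/32 = 1.979×10^-6 m⁴.
τ_max = T·r/J = 2027 × 0.0346 / 1.979×10^-6 = 3.543×10^7 Pa.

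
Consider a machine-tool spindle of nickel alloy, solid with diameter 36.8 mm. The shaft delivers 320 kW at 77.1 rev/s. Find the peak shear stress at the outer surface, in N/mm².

ω = 2π·77.1 = 484.4 rad/s, so T = P/ω = 320×10³ / 484.4 = 660.6 N·m.
J = πd⁴/32 = π(0.0368)⁴/32 = 1.800×10^-7 m⁴.
τ_max = T·r/J = 660.6 × 0.0184 / 1.800×10^-7 = 6.751×10^7 Pa.

67.5 N/mm²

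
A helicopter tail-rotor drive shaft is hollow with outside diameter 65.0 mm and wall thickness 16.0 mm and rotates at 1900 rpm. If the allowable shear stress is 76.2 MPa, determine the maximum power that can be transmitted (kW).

J = π(d_o⁴ − d_i⁴)/32 = π(0.0650⁴ − 0.0330⁴)/32 = 1.636×10^-6 m⁴.
T_max = τ_allow·J/r = 7.62×10^7 × 1.636×10^-6 / 0.0325 = 3836 N·m.
ω = 2π·1900/60 = 199.0 rad/s, so P_max = T_max·ω = 7.632×10^5 W.

763 kW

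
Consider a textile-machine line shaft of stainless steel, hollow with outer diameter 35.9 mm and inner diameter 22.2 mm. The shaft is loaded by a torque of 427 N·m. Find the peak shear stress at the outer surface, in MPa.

55.1 MPa

J = π(d_o⁴ − d_i⁴)/32 = π(0.0359⁴ − 0.0222⁴)/32 = 1.392×10^-7 m⁴.
τ_max = T·r/J = 427.0 × 0.0180 / 1.392×10^-7 = 5.505×10^7 Pa.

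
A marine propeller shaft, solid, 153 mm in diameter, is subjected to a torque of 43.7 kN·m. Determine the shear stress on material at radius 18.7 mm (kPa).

J = πd⁴/32 = π(0.153)⁴/32 = 5.380×10^-5 m⁴.
Shear stress varies linearly with radius: τ = T·r/J = 43700 × 0.0187 / 5.380×10^-5 = 1.519×10^7 Pa.

15200 kPa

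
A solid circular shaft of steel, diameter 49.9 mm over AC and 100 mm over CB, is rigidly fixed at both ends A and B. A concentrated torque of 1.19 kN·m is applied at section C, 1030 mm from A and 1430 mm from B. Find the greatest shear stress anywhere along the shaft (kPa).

Compatibility: T_A·a/J_AC = T_B·b/J_CB with T_A + T_B = T₀.
J_AC = 6.09×10^-7 m⁴, J_CB = 9.82×10^-6 m⁴, so T_A = T₀·(J_AC/a)/((J_AC/a)+(J_CB/b)) = 94.32 N·m, T_B = 1096 N·m.
τ in each portion: τ_AC = 3.87×10^6 Pa, τ_CB = 5.58×10^6 Pa; maximum is in CB.
τ_max = T_CB·r/J = 1096·0.0500/9.82×10^-6 = 5.580×10^6 Pa.

5580 kPa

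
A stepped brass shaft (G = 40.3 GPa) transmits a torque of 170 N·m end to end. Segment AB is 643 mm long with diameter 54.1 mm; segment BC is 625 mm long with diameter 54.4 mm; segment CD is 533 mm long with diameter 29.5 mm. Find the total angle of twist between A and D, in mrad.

36.5 mrad

J_AB = π(0.0541)⁴/32 = 8.41×10^-7 m⁴; J_BC = π(0.0544)⁴/32 = 8.60×10^-7 m⁴; J_CD = π(0.0295)⁴/32 = 7.44×10^-8 m⁴.
θ = (T/G)·Σ L_i/J_i = (170.0/40.3×10⁹)·(0.643/8.41×10^-7 + 0.625/8.60×10^-7 + 0.533/7.44×10^-8) = 0.03653 rad.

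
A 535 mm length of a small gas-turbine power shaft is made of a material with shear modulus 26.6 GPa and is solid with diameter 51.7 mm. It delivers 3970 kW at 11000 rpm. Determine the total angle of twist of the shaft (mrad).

98.8 mrad

ω = 2π·11000/60 = 1152 rad/s, so T = P/ω = 3970×10³ / 1152 = 3446 N·m.
J = πd⁴/32 = π(0.0517)⁴/32 = 7.014×10^-7 m⁴.
θ = T·L/(G·J) = 3446 × 0.535 / (26.6×10⁹ × 7.014×10^-7) = 0.09883 rad.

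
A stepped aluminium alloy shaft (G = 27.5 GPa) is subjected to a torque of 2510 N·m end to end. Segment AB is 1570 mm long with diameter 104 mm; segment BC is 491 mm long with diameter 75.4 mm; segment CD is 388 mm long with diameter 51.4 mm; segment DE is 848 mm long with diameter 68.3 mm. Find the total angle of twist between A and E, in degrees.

J_AB = π(0.104)⁴/32 = 1.15×10^-5 m⁴; J_BC = π(0.0754)⁴/32 = 3.17×10^-6 m⁴; J_CD = π(0.0514)⁴/32 = 6.85×10^-7 m⁴; J_DE = π(0.0683)⁴/32 = 2.14×10^-6 m⁴.
θ = (T/G)·Σ L_i/J_i = (2510/27.5×10⁹)·(1.57/1.15×10^-5 + 0.491/3.17×10^-6 + 0.388/6.85×10^-7 + 0.848/2.14×10^-6) = 0.1145 rad.

6.56°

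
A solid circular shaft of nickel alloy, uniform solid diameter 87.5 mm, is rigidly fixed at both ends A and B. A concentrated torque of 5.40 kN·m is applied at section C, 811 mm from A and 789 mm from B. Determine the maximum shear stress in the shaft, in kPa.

20800 kPa

With uniform GJ and both ends fixed, compatibility θ_AC = θ_CB gives T_A·a = T_B·b, together with T_A + T_B = T₀.
T_A = T₀·b/(a+b) = 5400·789/1600 = 2663 N·m; T_B = 2737 N·m.
τ in each portion: τ_AC = 2.02×10^7 Pa, τ_CB = 2.08×10^7 Pa; maximum is in CB.
τ_max = T_CB·r/J = 2737·0.0437/5.75×10^-6 = 2.081×10^7 Pa.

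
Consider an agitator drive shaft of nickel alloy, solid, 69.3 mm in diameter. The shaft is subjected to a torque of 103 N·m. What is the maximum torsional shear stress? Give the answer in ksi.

J = πd⁴/32 = π(0.0693)⁴/32 = 2.264×10^-6 m⁴.
τ_max = T·r/J = 103.0 × 0.0347 / 2.264×10^-6 = 1.576×10^6 Pa.

0.229 ksi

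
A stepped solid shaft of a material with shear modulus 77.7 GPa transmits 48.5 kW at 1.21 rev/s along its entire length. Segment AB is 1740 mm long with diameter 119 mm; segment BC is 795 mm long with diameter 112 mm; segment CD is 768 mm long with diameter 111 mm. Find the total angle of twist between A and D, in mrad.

15.7 mrad

ω = 2π·1.21 = 7.603 rad/s, so T = P/ω = 48.5×10³ / 7.603 = 6379 N·m.
J_AB = π(0.119)⁴/32 = 1.97×10^-5 m⁴; J_BC = π(0.112)⁴/32 = 1.54×10^-5 m⁴; J_CD = π(0.111)⁴/32 = 1.49×10^-5 m⁴.
θ = (T/G)·Σ L_i/J_i = (6379/77.7×10⁹)·(1.74/1.97×10^-5 + 0.795/1.54×10^-5 + 0.768/1.49×10^-5) = 0.01571 rad.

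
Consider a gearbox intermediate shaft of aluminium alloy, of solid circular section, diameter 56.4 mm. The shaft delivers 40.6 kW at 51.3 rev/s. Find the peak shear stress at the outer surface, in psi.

ω = 2π·51.3 = 322.3 rad/s, so T = P/ω = 40.6×10³ / 322.3 = 126.0 N·m.
J = πd⁴/32 = π(0.0564)⁴/32 = 9.934×10^-7 m⁴.
τ_max = T·r/J = 126.0 × 0.0282 / 9.934×10^-7 = 3.576×10^6 Pa.

519 psi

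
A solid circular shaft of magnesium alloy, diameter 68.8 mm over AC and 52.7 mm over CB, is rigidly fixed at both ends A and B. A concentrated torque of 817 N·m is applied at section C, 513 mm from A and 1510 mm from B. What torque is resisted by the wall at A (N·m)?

Compatibility: T_A·a/J_AC = T_B·b/J_CB with T_A + T_B = T₀.
J_AC = 2.20×10^-6 m⁴, J_CB = 7.57×10^-7 m⁴, so T_A = T₀·(J_AC/a)/((J_AC/a)+(J_CB/b)) = 731.5 N·m, T_B = 85.55 N·m.

731 N·m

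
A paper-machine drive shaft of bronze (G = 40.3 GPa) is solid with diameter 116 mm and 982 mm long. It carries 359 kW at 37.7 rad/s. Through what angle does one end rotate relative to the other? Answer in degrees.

ω = 37.7 rad/s, so T = P/ω = 359×10³ / 37.70 = 9523 N·m.
J = πd⁴/32 = π(0.116)⁴/32 = 1.778×10^-5 m⁴.
θ = T·L/(G·J) = 9523 × 0.982 / (40.3×10⁹ × 1.778×10^-5) = 0.01305 rad.

0.748°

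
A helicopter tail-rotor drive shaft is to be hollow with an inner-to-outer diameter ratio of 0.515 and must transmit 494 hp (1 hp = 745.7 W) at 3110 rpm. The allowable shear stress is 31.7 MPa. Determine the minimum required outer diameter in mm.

58.0 mm

ω = 2π·3110/60 = 325.7 rad/s, so T = P/ω = 494×745.7 / 325.7 = 1131 N·m.
For a hollow shaft with d_i/d_o = 0.515: τ_max = 16T/(π d_o³ (1−k⁴)), so d_o = [16T/(π τ_allow (1−k⁴))]^(1/3) = [16·1131/(π·3.17×10^7·0.9297)]^(1/3) = 0.05804 m.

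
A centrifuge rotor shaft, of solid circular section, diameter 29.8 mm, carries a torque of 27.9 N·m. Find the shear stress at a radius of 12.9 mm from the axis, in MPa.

4.65 MPa

J = πd⁴/32 = π(0.0298)⁴/32 = 7.742×10^-8 m⁴.
Shear stress varies linearly with radius: τ = T·r/J = 27.90 × 0.0129 / 7.742×10^-8 = 4.649×10^6 Pa.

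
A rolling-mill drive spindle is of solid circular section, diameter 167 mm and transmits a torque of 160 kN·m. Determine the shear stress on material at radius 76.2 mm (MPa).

160 MPa

J = πd⁴/32 = π(0.167)⁴/32 = 7.636×10^-5 m⁴.
Shear stress varies linearly with radius: τ = T·r/J = 160000 × 0.0762 / 7.636×10^-5 = 1.597×10^8 Pa.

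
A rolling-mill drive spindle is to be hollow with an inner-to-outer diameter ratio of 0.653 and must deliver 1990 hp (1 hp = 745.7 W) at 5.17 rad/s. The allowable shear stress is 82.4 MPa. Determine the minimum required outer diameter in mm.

279 mm

ω = 5.17 rad/s, so T = P/ω = 1990×745.7 / 5.170 = 287000 N·m.
For a hollow shaft with d_i/d_o = 0.653: τ_max = 16T/(π d_o³ (1−k⁴)), so d_o = [16T/(π τ_allow (1−k⁴))]^(1/3) = [16·287000/(π·8.24×10^7·0.8182)]^(1/3) = 0.2789 m.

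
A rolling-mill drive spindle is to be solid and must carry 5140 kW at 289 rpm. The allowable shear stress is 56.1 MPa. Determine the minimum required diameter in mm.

ω = 2π·289/60 = 30.26 rad/s, so T = P/ω = 5140×10³ / 30.26 = 169800 N·m.
For a solid shaft τ_max = 16T/(πd³), so d = (16T/(π τ_allow))^(1/3) = (16·169800/(π·5.61×10^7))^(1/3) = 0.2489 m.

249 mm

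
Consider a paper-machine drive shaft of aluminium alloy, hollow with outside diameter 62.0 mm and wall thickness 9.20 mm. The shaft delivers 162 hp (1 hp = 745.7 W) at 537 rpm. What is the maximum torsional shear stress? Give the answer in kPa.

60800 kPa

ω = 2π·537/60 = 56.23 rad/s, so T = P/ω = 162×745.7 / 56.23 = 2148 N·m.
J = π(d_o⁴ − d_i⁴)/32 = π(0.0620⁴ − 0.0436⁴)/32 = 1.096×10^-6 m⁴.
τ_max = T·r/J = 2148 × 0.0310 / 1.096×10^-6 = 6.077×10^7 Pa.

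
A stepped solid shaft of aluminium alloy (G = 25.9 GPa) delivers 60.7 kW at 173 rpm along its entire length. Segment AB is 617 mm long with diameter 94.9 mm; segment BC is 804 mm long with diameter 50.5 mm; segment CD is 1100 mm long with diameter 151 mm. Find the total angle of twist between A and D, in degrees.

ω = 2π·173/60 = 18.12 rad/s, so T = P/ω = 60.7×10³ / 18.12 = 3351 N·m.
J_AB = π(0.0949)⁴/32 = 7.96×10^-6 m⁴; J_BC = π(0.0505)⁴/32 = 6.39×10^-7 m⁴; J_CD = π(0.151)⁴/32 = 5.10×10^-5 m⁴.
θ = (T/G)·Σ L_i/J_i = (3351/25.9×10⁹)·(0.617/7.96×10^-6 + 0.804/6.39×10^-7 + 1.10/5.10×10^-5) = 0.1757 rad.

10.1°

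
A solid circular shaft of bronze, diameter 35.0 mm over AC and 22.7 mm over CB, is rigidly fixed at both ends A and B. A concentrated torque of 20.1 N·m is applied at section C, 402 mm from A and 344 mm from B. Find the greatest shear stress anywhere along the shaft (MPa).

1.98 MPa

Compatibility: T_A·a/J_AC = T_B·b/J_CB with T_A + T_B = T₀.
J_AC = 1.47×10^-7 m⁴, J_CB = 2.61×10^-8 m⁴, so T_A = T₀·(J_AC/a)/((J_AC/a)+(J_CB/b)) = 16.66 N·m, T_B = 3.444 N·m.
τ in each portion: τ_AC = 1.98×10^6 Pa, τ_CB = 1.50×10^6 Pa; maximum is in AC.
τ_max = T_AC·r/J = 16.66·0.0175/1.47×10^-7 = 1.978×10^6 Pa.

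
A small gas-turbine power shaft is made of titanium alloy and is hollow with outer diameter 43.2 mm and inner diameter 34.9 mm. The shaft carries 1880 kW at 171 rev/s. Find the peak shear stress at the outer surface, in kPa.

193000 kPa

ω = 2π·171 = 1074 rad/s, so T = P/ω = 1880×10³ / 1074 = 1750 N·m.
J = π(d_o⁴ − d_i⁴)/32 = π(0.0432⁴ − 0.0349⁴)/32 = 1.963×10^-7 m⁴.
τ_max = T·r/J = 1750 × 0.0216 / 1.963×10^-7 = 1.926×10^8 Pa.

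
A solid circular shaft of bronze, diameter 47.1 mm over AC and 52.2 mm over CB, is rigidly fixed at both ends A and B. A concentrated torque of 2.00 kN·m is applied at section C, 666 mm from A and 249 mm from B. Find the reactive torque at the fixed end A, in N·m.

397 N·m

Compatibility: T_A·a/J_AC = T_B·b/J_CB with T_A + T_B = T₀.
J_AC = 4.83×10^-7 m⁴, J_CB = 7.29×10^-7 m⁴, so T_A = T₀·(J_AC/a)/((J_AC/a)+(J_CB/b)) = 397.2 N·m, T_B = 1603 N·m.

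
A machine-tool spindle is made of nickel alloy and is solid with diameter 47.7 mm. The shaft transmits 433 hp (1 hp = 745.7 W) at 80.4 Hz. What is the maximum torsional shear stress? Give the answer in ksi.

4.35 ksi

ω = 2π·80.4 = 505.2 rad/s, so T = P/ω = 433×745.7 / 505.2 = 639.2 N·m.
J = πd⁴/32 = π(0.0477)⁴/32 = 5.082×10^-7 m⁴.
τ_max = T·r/J = 639.2 × 0.0239 / 5.082×10^-7 = 2.999×10^7 Pa.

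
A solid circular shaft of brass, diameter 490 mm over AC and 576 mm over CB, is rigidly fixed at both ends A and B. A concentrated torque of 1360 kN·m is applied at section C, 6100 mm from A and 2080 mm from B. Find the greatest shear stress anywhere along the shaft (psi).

Compatibility: T_A·a/J_AC = T_B·b/J_CB with T_A + T_B = T₀.
J_AC = 5.66×10^-3 m⁴, J_CB = 0.0108 m⁴, so T_A = T₀·(J_AC/a)/((J_AC/a)+(J_CB/b)) = 206100 N·m, T_B = 1.154e6 N·m.
τ in each portion: τ_AC = 8.92×10^6 Pa, τ_CB = 3.08×10^7 Pa; maximum is in CB.
τ_max = T_CB·r/J = 1.154e6·0.288/0.0108 = 3.075×10^7 Pa.

4460 psi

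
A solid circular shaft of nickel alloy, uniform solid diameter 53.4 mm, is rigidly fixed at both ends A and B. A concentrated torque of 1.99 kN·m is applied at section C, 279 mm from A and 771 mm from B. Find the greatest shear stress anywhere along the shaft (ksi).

7.09 ksi

With uniform GJ and both ends fixed, compatibility θ_AC = θ_CB gives T_A·a = T_B·b, together with T_A + T_B = T₀.
T_A = T₀·b/(a+b) = 1990·771/1050 = 1461 N·m; T_B = 528.8 N·m.
τ in each portion: τ_AC = 4.89×10^7 Pa, τ_CB = 1.77×10^7 Pa; maximum is in AC.
τ_max = T_AC·r/J = 1461·0.0267/7.98×10^-7 = 4.887×10^7 Pa.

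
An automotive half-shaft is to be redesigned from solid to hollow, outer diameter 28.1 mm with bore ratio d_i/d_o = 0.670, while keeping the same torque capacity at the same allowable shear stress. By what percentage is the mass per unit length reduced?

36.0 %

Equal τ_max and T ⇒ the solid shaft needs d_s³ = d_o³(1−k⁴), so d_s = 28.1·(1−0.670⁴)^(1/3) = 26.07 mm.
Area ratio A_h/A_s = d_o²(1−k²)/d_s² = (1−k²)/(1−k⁴)^(2/3) = 0.6403.
Mass saving = 1 − 0.6403 = 36.0 %.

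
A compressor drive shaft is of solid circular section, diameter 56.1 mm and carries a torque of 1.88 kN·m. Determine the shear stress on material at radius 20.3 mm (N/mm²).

39.2 N/mm²

J = πd⁴/32 = π(0.0561)⁴/32 = 9.724×10^-7 m⁴.
Shear stress varies linearly with radius: τ = T·r/J = 1880 × 0.0203 / 9.724×10^-7 = 3.925×10^7 Pa.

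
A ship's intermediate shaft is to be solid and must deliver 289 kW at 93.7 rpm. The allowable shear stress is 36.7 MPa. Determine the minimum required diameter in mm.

ω = 2π·93.7/60 = 9.812 rad/s, so T = P/ω = 289×10³ / 9.812 = 29450 N·m.
For a solid shaft τ_max = 16T/(πd³), so d = (16T/(π τ_allow))^(1/3) = (16·29450/(π·3.67×10^7))^(1/3) = 0.1599 m.

160 mm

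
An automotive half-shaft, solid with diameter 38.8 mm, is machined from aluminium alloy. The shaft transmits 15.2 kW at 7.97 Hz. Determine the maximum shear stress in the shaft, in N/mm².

ω = 2π·7.97 = 50.08 rad/s, so T = P/ω = 15.2×10³ / 50.08 = 303.5 N·m.
J = πd⁴/32 = π(0.0388)⁴/32 = 2.225×10^-7 m⁴.
τ_max = T·r/J = 303.5 × 0.0194 / 2.225×10^-7 = 2.647×10^7 Pa.

26.5 N/mm²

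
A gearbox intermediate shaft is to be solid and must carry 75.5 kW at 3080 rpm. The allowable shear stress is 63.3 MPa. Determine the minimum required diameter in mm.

26.6 mm

ω = 2π·3080/60 = 322.5 rad/s, so T = P/ω = 75.5×10³ / 322.5 = 234.1 N·m.
For a solid shaft τ_max = 16T/(πd³), so d = (16T/(π τ_allow))^(1/3) = (16·234.1/(π·6.33×10^7))^(1/3) = 0.02661 m.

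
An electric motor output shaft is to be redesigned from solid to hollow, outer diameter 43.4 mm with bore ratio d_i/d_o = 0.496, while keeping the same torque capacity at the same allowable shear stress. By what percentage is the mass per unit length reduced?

21.4 %

Equal τ_max and T ⇒ the solid shaft needs d_s³ = d_o³(1−k⁴), so d_s = 43.4·(1−0.496⁴)^(1/3) = 42.51 mm.
Area ratio A_h/A_s = d_o²(1−k²)/d_s² = (1−k²)/(1−k⁴)^(2/3) = 0.7860.
Mass saving = 1 − 0.7860 = 21.4 %.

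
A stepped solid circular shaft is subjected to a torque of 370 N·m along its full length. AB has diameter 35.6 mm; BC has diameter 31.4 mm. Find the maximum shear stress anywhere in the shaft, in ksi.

8.83 ksi

Under the same torque, τ_max = 16T/(πd³) is largest where d is smallest — segment BC (d = 31.4 mm).
τ_max = 16·370.0/(π·(0.0314)³) = 6.087×10^7 Pa.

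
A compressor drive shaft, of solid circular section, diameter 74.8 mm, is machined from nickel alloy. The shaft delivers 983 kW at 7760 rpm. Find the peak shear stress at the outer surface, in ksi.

ω = 2π·7760/60 = 812.6 rad/s, so T = P/ω = 983×10³ / 812.6 = 1210 N·m.
J = πd⁴/32 = π(0.0748)⁴/32 = 3.073×10^-6 m⁴.
τ_max = T·r/J = 1210 × 0.0374 / 3.073×10^-6 = 1.472×10^7 Pa.

2.14 ksi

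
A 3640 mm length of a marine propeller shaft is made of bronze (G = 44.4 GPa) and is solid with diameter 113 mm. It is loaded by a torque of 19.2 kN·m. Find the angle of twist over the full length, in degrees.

J = πd⁴/32 = π(0.113)⁴/32 = 1.601×10^-5 m⁴.
θ = T·L/(G·J) = 19200 × 3.64 / (44.4×10⁹ × 1.601×10^-5) = 0.09833 rad.

5.63°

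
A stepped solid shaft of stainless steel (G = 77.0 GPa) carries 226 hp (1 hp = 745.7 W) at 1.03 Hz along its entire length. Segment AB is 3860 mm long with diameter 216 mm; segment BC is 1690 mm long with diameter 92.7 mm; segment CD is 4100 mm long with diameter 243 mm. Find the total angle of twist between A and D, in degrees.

5.10°

ω = 2π·1.03 = 6.472 rad/s, so T = P/ω = 226×745.7 / 6.472 = 26040 N·m.
J_AB = π(0.216)⁴/32 = 2.14×10^-4 m⁴; J_BC = π(0.0927)⁴/32 = 7.25×10^-6 m⁴; J_CD = π(0.243)⁴/32 = 3.42×10^-4 m⁴.
θ = (T/G)·Σ L_i/J_i = (26040/77.0×10⁹)·(3.86/2.14×10^-4 + 1.69/7.25×10^-6 + 4.10/3.42×10^-4) = 0.08900 rad.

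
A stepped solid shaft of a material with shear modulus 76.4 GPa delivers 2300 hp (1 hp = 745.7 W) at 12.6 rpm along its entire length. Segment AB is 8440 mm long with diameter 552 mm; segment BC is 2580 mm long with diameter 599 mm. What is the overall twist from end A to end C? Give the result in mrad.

ω = 2π·12.6/60 = 1.319 rad/s, so T = P/ω = 2300×745.7 / 1.319 = 1.300e6 N·m.
J_AB = π(0.552)⁴/32 = 9.11×10^-3 m⁴; J_BC = π(0.599)⁴/32 = 0.0126 m⁴.
θ = (T/G)·Σ L_i/J_i = (1.300e6/76.4×10⁹)·(8.44/9.11×10^-3 + 2.58/0.0126) = 0.01923 rad.

19.2 mrad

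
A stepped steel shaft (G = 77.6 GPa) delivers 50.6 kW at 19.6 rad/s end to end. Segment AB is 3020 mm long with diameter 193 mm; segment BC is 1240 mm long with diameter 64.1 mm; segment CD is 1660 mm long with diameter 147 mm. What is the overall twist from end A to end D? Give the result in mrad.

ω = 19.6 rad/s, so T = P/ω = 50.6×10³ / 19.60 = 2582 N·m.
J_AB = π(0.193)⁴/32 = 1.36×10^-4 m⁴; J_BC = π(0.0641)⁴/32 = 1.66×10^-6 m⁴; J_CD = π(0.147)⁴/32 = 4.58×10^-5 m⁴.
θ = (T/G)·Σ L_i/J_i = (2582/77.6×10⁹)·(3.02/1.36×10^-4 + 1.24/1.66×10^-6 + 1.66/4.58×10^-5) = 0.02683 rad.

26.8 mrad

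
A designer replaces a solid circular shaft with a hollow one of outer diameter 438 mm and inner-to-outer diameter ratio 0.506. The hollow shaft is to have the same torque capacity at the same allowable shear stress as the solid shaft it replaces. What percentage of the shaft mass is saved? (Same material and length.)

22.2 %

Equal τ_max and T ⇒ the solid shaft needs d_s³ = d_o³(1−k⁴), so d_s = 438·(1−0.506⁴)^(1/3) = 428.2 mm.
Area ratio A_h/A_s = d_o²(1−k²)/d_s² = (1−k²)/(1−k⁴)^(2/3) = 0.7784.
Mass saving = 1 − 0.7784 = 22.2 %.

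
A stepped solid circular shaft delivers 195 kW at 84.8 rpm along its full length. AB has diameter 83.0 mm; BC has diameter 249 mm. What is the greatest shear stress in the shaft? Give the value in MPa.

196 MPa

ω = 2π·84.8/60 = 8.880 rad/s, so T = P/ω = 195×10³ / 8.880 = 21960 N·m.
Under the same torque, τ_max = 16T/(πd³) is largest where d is smallest — segment AB (d = 83.0 mm).
τ_max = 16·21960/(π·(0.0830)³) = 1.956×10^8 Pa.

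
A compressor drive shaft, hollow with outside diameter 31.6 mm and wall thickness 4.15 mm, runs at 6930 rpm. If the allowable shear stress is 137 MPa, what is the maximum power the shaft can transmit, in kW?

434 kW

J = π(d_o⁴ − d_i⁴)/32 = π(0.0316⁴ − 0.0233⁴)/32 = 6.896×10^-8 m⁴.
T_max = τ_allow·J/r = 1.37×10^8 × 6.896×10^-8 / 0.0158 = 597.9 N·m.
ω = 2π·6930/60 = 725.7 rad/s, so P_max = T_max·ω = 4.339×10^5 W.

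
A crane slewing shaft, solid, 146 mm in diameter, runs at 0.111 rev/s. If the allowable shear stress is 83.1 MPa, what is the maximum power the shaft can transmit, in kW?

35.4 kW

J = πd⁴/32 = π(0.146)⁴/32 = 4.461×10^-5 m⁴.
T_max = τ_allow·J/r = 8.31×10^7 × 4.461×10^-5 / 0.0730 = 50780 N·m.
ω = 2π·0.111 = 0.6974 rad/s, so P_max = T_max·ω = 3.542×10^4 W.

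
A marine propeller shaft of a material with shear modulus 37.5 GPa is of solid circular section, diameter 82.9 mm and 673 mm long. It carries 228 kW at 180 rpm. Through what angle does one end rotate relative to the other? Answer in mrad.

ω = 2π·180/60 = 18.85 rad/s, so T = P/ω = 228×10³ / 18.85 = 12100 N·m.
J = πd⁴/32 = π(0.0829)⁴/32 = 4.637×10^-6 m⁴.
θ = T·L/(G·J) = 12100 × 0.673 / (37.5×10⁹ × 4.637×10^-6) = 0.04682 rad.

46.8 mrad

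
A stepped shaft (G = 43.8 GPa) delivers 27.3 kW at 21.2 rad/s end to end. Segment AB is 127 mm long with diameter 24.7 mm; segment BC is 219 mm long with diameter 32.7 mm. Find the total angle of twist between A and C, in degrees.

9.14°

ω = 21.2 rad/s, so T = P/ω = 27.3×10³ / 21.20 = 1288 N·m.
J_AB = π(0.0247)⁴/32 = 3.65×10^-8 m⁴; J_BC = π(0.0327)⁴/32 = 1.12×10^-7 m⁴.
θ = (T/G)·Σ L_i/J_i = (1288/43.8×10⁹)·(0.127/3.65×10^-8 + 0.219/1.12×10^-7) = 0.1595 rad.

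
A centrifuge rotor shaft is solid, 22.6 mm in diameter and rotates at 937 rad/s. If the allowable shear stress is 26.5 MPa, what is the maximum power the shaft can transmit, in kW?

J = πd⁴/32 = π(0.0226)⁴/32 = 2.561×10^-8 m⁴.
T_max = τ_allow·J/r = 2.65×10^7 × 2.561×10^-8 / 0.0113 = 60.06 N·m.
ω = 937 rad/s, so P_max = T_max·ω = 5.628×10^4 W.

56.3 kW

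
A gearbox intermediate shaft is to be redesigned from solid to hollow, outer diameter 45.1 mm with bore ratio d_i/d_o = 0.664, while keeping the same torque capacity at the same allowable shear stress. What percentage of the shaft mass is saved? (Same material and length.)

Equal τ_max and T ⇒ the solid shaft needs d_s³ = d_o³(1−k⁴), so d_s = 45.1·(1−0.664⁴)^(1/3) = 41.96 mm.
Area ratio A_h/A_s = d_o²(1−k²)/d_s² = (1−k²)/(1−k⁴)^(2/3) = 0.6458.
Mass saving = 1 − 0.6458 = 35.4 %.

35.4 %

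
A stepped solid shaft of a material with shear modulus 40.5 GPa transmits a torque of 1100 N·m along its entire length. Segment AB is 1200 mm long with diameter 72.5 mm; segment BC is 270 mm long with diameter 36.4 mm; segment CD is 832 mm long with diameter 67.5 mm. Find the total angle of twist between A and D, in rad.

J_AB = π(0.0725)⁴/32 = 2.71×10^-6 m⁴; J_BC = π(0.0364)⁴/32 = 1.72×10^-7 m⁴; J_CD = π(0.0675)⁴/32 = 2.04×10^-6 m⁴.
θ = (T/G)·Σ L_i/J_i = (1100/40.5×10⁹)·(1.20/2.71×10^-6 + 0.270/1.72×10^-7 + 0.832/2.04×10^-6) = 0.06565 rad.

0.0657 rad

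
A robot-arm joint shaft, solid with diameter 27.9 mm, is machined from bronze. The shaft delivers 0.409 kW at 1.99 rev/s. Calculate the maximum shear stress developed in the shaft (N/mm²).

7.67 N/mm²

ω = 2π·1.99 = 12.50 rad/s, so T = P/ω = 0.409×10³ / 12.50 = 32.71 N·m.
J = πd⁴/32 = π(0.0279)⁴/32 = 5.949×10^-8 m⁴.
τ_max = T·r/J = 32.71 × 0.0139 / 5.949×10^-8 = 7.671×10^6 Pa.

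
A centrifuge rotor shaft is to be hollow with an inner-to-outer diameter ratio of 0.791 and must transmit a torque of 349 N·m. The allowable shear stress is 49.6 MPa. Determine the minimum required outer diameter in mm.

38.9 mm

For a hollow shaft with d_i/d_o = 0.791: τ_max = 16T/(π d_o³ (1−k⁴)), so d_o = [16T/(π τ_allow (1−k⁴))]^(1/3) = [16·349.0/(π·4.96×10^7·0.6085)]^(1/3) = 0.03891 m.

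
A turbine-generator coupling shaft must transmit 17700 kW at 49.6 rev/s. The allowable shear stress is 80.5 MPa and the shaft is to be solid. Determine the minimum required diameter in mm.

ω = 2π·49.6 = 311.6 rad/s, so T = P/ω = 17700×10³ / 311.6 = 56800 N·m.
For a solid shaft τ_max = 16T/(πd³), so d = (16T/(π τ_allow))^(1/3) = (16·56800/(π·8.05×10^7))^(1/3) = 0.1532 m.

153 mm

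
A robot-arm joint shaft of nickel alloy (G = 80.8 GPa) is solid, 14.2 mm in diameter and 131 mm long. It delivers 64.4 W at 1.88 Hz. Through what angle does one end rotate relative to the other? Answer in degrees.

ω = 2π·1.88 = 11.81 rad/s, so T = P/ω = 64.4 / 11.81 = 5.452 N·m.
J = πd⁴/32 = π(0.0142)⁴/32 = 3.992×10^-9 m⁴.
θ = T·L/(G·J) = 5.452 × 0.131 / (80.8×10⁹ × 3.992×10^-9) = 2.214×10^-3 rad.

0.127°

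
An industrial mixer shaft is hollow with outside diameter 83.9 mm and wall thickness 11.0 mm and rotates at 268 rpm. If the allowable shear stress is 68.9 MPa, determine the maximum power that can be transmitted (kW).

158 kW

J = π(d_o⁴ − d_i⁴)/32 = π(0.0839⁴ − 0.0619⁴)/32 = 3.423×10^-6 m⁴.
T_max = τ_allow·J/r = 6.89×10^7 × 3.423×10^-6 / 0.0420 = 5623 N·m.
ω = 2π·268/60 = 28.06 rad/s, so P_max = T_max·ω = 1.578×10^5 W.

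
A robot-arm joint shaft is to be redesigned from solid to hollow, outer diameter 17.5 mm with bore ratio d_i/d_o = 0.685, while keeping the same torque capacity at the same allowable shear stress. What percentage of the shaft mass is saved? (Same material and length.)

Equal τ_max and T ⇒ the solid shaft needs d_s³ = d_o³(1−k⁴), so d_s = 17.5·(1−0.685⁴)^(1/3) = 16.11 mm.
Area ratio A_h/A_s = d_o²(1−k²)/d_s² = (1−k²)/(1−k⁴)^(2/3) = 0.6265.
Mass saving = 1 − 0.6265 = 37.4 %.

37.4 %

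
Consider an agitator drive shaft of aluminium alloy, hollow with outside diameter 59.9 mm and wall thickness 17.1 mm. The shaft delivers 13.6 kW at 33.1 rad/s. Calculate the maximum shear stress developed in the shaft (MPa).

ω = 33.1 rad/s, so T = P/ω = 13.6×10³ / 33.10 = 410.9 N·m.
J = π(d_o⁴ − d_i⁴)/32 = π(0.0599⁴ − 0.0257⁴)/32 = 1.221×10^-6 m⁴.
τ_max = T·r/J = 410.9 × 0.0300 / 1.221×10^-6 = 1.008×10^7 Pa.

10.1 MPa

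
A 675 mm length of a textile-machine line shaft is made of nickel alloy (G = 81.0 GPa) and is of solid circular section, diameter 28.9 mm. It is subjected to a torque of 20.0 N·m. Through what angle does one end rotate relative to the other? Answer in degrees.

0.139°

J = πd⁴/32 = π(0.0289)⁴/32 = 6.848×10^-8 m⁴.
θ = T·L/(G·J) = 20.00 × 0.675 / (81.0×10⁹ × 6.848×10^-8) = 2.434×10^-3 rad.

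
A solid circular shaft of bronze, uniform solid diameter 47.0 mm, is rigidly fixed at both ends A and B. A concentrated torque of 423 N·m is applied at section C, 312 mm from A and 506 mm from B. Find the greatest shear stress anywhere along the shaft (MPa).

With uniform GJ and both ends fixed, compatibility θ_AC = θ_CB gives T_A·a = T_B·b, together with T_A + T_B = T₀.
T_A = T₀·b/(a+b) = 423.0·506/818.0 = 261.7 N·m; T_B = 161.3 N·m.
τ in each portion: τ_AC = 1.28×10^7 Pa, τ_CB = 7.91×10^6 Pa; maximum is in AC.
τ_max = T_AC·r/J = 261.7·0.0235/4.79×10^-7 = 1.284×10^7 Pa.

12.8 MPa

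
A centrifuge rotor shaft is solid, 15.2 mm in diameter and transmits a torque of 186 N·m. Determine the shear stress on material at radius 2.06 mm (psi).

10600 psi

J = πd⁴/32 = π(0.0152)⁴/32 = 5.241×10^-9 m⁴.
Shear stress varies linearly with radius: τ = T·r/J = 186.0 × 0.00206 / 5.241×10^-9 = 7.311×10^7 Pa.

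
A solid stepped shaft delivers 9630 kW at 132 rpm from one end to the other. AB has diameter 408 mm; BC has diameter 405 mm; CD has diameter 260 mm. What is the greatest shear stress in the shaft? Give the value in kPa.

202000 kPa

ω = 2π·132/60 = 13.82 rad/s, so T = P/ω = 9630×10³ / 13.82 = 696700 N·m.
Under the same torque, τ_max = 16T/(πd³) is largest where d is smallest — segment CD (d = 260 mm).
τ_max = 16·696700/(π·(0.260)³) = 2.019×10^8 Pa.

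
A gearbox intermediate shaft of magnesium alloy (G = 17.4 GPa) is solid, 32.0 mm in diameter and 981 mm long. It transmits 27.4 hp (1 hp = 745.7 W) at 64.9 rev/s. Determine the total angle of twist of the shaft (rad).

ω = 2π·64.9 = 407.8 rad/s, so T = P/ω = 27.4×745.7 / 407.8 = 50.11 N·m.
J = πd⁴/32 = π(0.0320)⁴/32 = 1.029×10^-7 m⁴.
θ = T·L/(G·J) = 50.11 × 0.981 / (17.4×10⁹ × 1.029×10^-7) = 0.02744 rad.

0.0274 rad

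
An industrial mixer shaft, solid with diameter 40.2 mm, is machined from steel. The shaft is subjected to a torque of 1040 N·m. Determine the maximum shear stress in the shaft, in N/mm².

81.5 N/mm²

J = πd⁴/32 = π(0.0402)⁴/32 = 2.564×10^-7 m⁴.
τ_max = T·r/J = 1040 × 0.0201 / 2.564×10^-7 = 8.153×10^7 Pa.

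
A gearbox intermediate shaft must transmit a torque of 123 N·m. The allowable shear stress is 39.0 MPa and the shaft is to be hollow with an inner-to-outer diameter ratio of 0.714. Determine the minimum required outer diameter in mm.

27.9 mm

For a hollow shaft with d_i/d_o = 0.714: τ_max = 16T/(π d_o³ (1−k⁴)), so d_o = [16T/(π τ_allow (1−k⁴))]^(1/3) = [16·123.0/(π·3.90×10^7·0.7401)]^(1/3) = 0.02789 m.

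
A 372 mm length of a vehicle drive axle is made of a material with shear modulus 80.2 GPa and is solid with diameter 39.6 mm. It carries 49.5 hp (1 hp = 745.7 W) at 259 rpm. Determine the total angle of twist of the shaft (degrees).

1.50°

ω = 2π·259/60 = 27.12 rad/s, so T = P/ω = 49.5×745.7 / 27.12 = 1361 N·m.
J = πd⁴/32 = π(0.0396)⁴/32 = 2.414×10^-7 m⁴.
θ = T·L/(G·J) = 1361 × 0.372 / (80.2×10⁹ × 2.414×10^-7) = 0.02615 rad.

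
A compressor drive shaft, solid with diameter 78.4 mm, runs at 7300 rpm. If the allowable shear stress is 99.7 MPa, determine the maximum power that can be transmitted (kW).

J = πd⁴/32 = π(0.0784)⁴/32 = 3.709×10^-6 m⁴.
T_max = τ_allow·J/r = 9.97×10^7 × 3.709×10^-6 / 0.0392 = 9434 N·m.
ω = 2π·7300/60 = 764.5 rad/s, so P_max = T_max·ω = 7.211×10^6 W.

7210 kW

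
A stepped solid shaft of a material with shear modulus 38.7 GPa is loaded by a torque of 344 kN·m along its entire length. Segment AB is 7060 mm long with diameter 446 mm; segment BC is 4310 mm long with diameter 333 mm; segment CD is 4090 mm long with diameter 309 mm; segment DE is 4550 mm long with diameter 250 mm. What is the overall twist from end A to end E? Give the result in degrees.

J_AB = π(0.446)⁴/32 = 3.88×10^-3 m⁴; J_BC = π(0.333)⁴/32 = 1.21×10^-3 m⁴; J_CD = π(0.309)⁴/32 = 8.95×10^-4 m⁴; J_DE = π(0.250)⁴/32 = 3.83×10^-4 m⁴.
θ = (T/G)·Σ L_i/J_i = (344000/38.7×10⁹)·(7.06/3.88×10^-3 + 4.31/1.21×10^-3 + 4.09/8.95×10^-4 + 4.55/3.83×10^-4) = 0.1940 rad.

11.1°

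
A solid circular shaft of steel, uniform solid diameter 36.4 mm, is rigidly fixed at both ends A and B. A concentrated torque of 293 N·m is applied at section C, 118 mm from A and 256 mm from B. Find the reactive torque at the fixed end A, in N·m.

201 N·m

With uniform GJ and both ends fixed, compatibility θ_AC = θ_CB gives T_A·a = T_B·b, together with T_A + T_B = T₀.
T_A = T₀·b/(a+b) = 293.0·256/374.0 = 200.6 N·m; T_B = 92.44 N·m.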